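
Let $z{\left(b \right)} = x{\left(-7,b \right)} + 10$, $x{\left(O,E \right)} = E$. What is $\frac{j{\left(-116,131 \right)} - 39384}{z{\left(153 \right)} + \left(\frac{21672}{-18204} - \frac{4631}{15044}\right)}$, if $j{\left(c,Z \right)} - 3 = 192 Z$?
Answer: $- \frac{108243550764}{1228583411} \approx -88.104$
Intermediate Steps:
$j{\left(c,Z \right)} = 3 + 192 Z$
$z{\left(b \right)} = 10 + b$ ($z{\left(b \right)} = b + 10 = 10 + b$)
$\frac{j{\left(-116,131 \right)} - 39384}{z{\left(153 \right)} + \left(\frac{21672}{-18204} - \frac{4631}{15044}\right)} = \frac{\left(3 + 192 \cdot 131\right) - 39384}{\left(10 + 153\right) + \left(\frac{21672}{-18204} - \frac{4631}{15044}\right)} = \frac{\left(3 + 25152\right) - 39384}{163 + \left(21672 \left(- \frac{1}{18204}\right) - \frac{4631}{15044}\right)} = \frac{25155 - 39384}{163 - \frac{34194691}{22821748}} = - \frac{14229}{163 - \frac{34194691}{22821748}} = - \frac{14229}{\frac{3685750233}{22821748}} = \left(-14229\right) \frac{22821748}{3685750233} = - \frac{108243550764}{1228583411}$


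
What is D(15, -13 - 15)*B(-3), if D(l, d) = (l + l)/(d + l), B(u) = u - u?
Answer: 0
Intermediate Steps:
B(u) = 0
D(l, d) = 2*l/(d + l) (D(l, d) = (2*l)/(d + l) = 2*l/(d + l))
D(15, -13 - 15)*B(-3) = (2*15/((-13 - 15) + 15))*0 = (2*15/(-28 + 15))*0 = (2*15/(-13))*0 = (2*15*(-1/13))*0 = -30/13*0 = 0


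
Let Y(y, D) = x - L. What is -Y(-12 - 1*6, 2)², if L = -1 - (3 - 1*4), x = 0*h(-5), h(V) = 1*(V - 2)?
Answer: 0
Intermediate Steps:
h(V) = -2 + V (h(V) = 1*(-2 + V) = -2 + V)
x = 0 (x = 0*(-2 - 5) = 0*(-7) = 0)
L = 0 (L = -1 - (3 - 4) = -1 - 1*(-1) = -1 + 1 = 0)
Y(y, D) = 0 (Y(y, D) = 0 - 1*0 = 0 + 0 = 0)
-Y(-12 - 1*6, 2)² = -1*0² = -1*0 = 0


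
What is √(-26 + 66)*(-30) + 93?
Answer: 93 - 60*√10 ≈ -96.737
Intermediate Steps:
√(-26 + 66)*(-30) + 93 = √40*(-30) + 93 = (2*√10)*(-30) + 93 = -60*√10 + 93 = 93 - 60*√10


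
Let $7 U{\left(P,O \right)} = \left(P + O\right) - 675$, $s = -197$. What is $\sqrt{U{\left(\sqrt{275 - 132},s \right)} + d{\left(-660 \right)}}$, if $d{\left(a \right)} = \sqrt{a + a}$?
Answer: $\frac{\sqrt{-6104 + 7 \sqrt{143} + 98 i \sqrt{330}}}{7} \approx 1.6216 + 11.202 i$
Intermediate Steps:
$U{\left(P,O \right)} = - \frac{675}{7} + \frac{O}{7} + \frac{P}{7}$ ($U{\left(P,O \right)} = \frac{\left(P + O\right) - 675}{7} = \frac{\left(O + P\right) - 675}{7} = \frac{-675 + O + P}{7} = - \frac{675}{7} + \frac{O}{7} + \frac{P}{7}$)
$d{\left(a \right)} = \sqrt{2} \sqrt{a}$ ($d{\left(a \right)} = \sqrt{2 a} = \sqrt{2} \sqrt{a}$)
$\sqrt{U{\left(\sqrt{275 - 132},s \right)} + d{\left(-660 \right)}} = \sqrt{\left(- \frac{675}{7} + \frac{1}{7} \left(-197\right) + \frac{\sqrt{275 - 132}}{7}\right) + \sqrt{2} \sqrt{-660}} = \sqrt{\left(- \frac{675}{7} - \frac{197}{7} + \frac{\sqrt{143}}{7}\right) + \sqrt{2} \cdot 2 i \sqrt{165}} = \sqrt{\left(- \frac{872}{7} + \frac{\sqrt{143}}{7}\right) + 2 i \sqrt{330}} = \sqrt{- \frac{872}{7} + \frac{\sqrt{143}}{7} + 2 i \sqrt{330}}$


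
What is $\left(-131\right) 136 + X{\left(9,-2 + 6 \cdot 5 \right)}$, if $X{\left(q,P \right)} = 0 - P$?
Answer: $-17844$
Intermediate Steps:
$X{\left(q,P \right)} = - P$
$\left(-131\right) 136 + X{\left(9,-2 + 6 \cdot 5 \right)} = \left(-131\right) 136 - \left(-2 + 6 \cdot 5\right) = -17816 - \left(-2 + 30\right) = -17816 - 28 = -17844$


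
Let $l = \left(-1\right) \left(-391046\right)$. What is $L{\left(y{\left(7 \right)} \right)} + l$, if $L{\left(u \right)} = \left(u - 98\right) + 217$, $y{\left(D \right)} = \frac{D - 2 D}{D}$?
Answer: $391164$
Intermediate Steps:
$y{\left(D \right)} = -1$ ($y{\left(D \right)} = \frac{\left(-1\right) D}{D} = -1$)
$L{\left(u \right)} = 119 + u$ ($L{\left(u \right)} = \left(-98 + u\right) + 217 = 119 + u$)
$l = 391046$
$L{\left(y{\left(7 \right)} \right)} + l = \left(119 - 1\right) + 391046 = 118 + 391046 = 391164$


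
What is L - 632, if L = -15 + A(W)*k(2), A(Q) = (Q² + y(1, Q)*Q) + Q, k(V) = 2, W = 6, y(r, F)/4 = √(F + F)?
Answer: -563 + 96*√3 ≈ -396.72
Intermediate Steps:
y(r, F) = 4*√2*√F (y(r, F) = 4*√(F + F) = 4*√(2*F) = 4*(√2*√F) = 4*√2*√F)
A(Q) = Q + Q² + 4*√2*Q^(3/2) (A(Q) = (Q² + (4*√2*√Q)*Q) + Q = (Q² + 4*√2*Q^(3/2)) + Q = Q + Q² + 4*√2*Q^(3/2))
L = 69 + 96*√3 (L = -15 + (6*(1 + 6 + 4*√2*√6))*2 = -15 + (6*(1 + 6 + 8*√3))*2 = -15 + (6*(7 + 8*√3))*2 = -15 + (42 + 48*√3)*2 = -15 + (84 + 96*√3) = 69 + 96*√3 ≈ 235.28)
L - 632 = (69 + 96*√3) - 632 = -563 + 96*√3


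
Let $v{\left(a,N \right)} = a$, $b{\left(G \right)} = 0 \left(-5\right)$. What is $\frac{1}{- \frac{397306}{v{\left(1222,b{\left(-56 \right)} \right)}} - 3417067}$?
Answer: $- \frac{47}{160617430} \approx -2.9262 \cdot 10^{-7}$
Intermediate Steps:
$b{\left(G \right)} = 0$
$\frac{1}{- \frac{397306}{v{\left(1222,b{\left(-56 \right)} \right)}} - 3417067} = \frac{1}{- \frac{397306}{1222} - 3417067} = \frac{1}{\left(-397306\right) \frac{1}{1222} - 3417067} = \frac{1}{- \frac{15281}{47} - 3417067} = \frac{1}{- \frac{160617430}{47}} = - \frac{47}{160617430}$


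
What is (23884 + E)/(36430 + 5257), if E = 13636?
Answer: 37520/41687 ≈ 0.90004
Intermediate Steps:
(23884 + E)/(36430 + 5257) = (23884 + 13636)/(36430 + 5257) = 37520/41687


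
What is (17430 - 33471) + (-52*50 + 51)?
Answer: -18590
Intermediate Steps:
(17430 - 33471) + (-52*50 + 51) = -16041 + (-2600 + 51) = -16041 - 2549 = -18590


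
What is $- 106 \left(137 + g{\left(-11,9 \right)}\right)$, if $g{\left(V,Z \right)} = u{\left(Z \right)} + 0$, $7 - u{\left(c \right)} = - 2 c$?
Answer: $-17172$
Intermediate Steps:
$u{\left(c \right)} = 7 + 2 c$ ($u{\left(c \right)} = 7 - - 2 c = 7 + 2 c$)
$g{\left(V,Z \right)} = 7 + 2 Z$ ($g{\left(V,Z \right)} = \left(7 + 2 Z\right) + 0 = 7 + 2 Z$)
$- 106 \left(137 + g{\left(-11,9 \right)}\right) = - 106 \left(137 + \left(7 + 2 \cdot 9\right)\right) = - 106 \left(137 + \left(7 + 18\right)\right) = - 106 \left(137 + 25\right) = \left(-106\right) 162 = -17172$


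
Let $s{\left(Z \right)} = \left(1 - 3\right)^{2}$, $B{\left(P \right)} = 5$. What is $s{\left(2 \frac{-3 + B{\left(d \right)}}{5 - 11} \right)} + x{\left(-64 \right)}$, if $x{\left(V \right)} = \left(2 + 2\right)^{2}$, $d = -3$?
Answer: $20$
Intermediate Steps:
$x{\left(V \right)} = 16$ ($x{\left(V \right)} = 4^{2} = 16$)
$s{\left(Z \right)} = 4$ ($s{\left(Z \right)} = \left(-2\right)^{2} = 4$)
$s{\left(2 \frac{-3 + B{\left(d \right)}}{5 - 11} \right)} + x{\left(-64 \right)} = 4 + 16 = 20$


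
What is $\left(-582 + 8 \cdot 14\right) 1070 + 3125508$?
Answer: $2622608$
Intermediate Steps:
$\left(-582 + 8 \cdot 14\right) 1070 + 3125508 = \left(-582 + 112\right) 1070 + 3125508 = \left(-470\right) 1070 + 3125508 = -502900 + 3125508 = 2622608$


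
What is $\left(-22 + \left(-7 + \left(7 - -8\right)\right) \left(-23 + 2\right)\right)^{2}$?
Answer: $36100$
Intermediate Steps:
$\left(-22 + \left(-7 + \left(7 - -8\right)\right) \left(-23 + 2\right)\right)^{2} = \left(-22 + \left(-7 + \left(7 + 8\right)\right) \left(-21\right)\right)^{2} = \left(-22 + \left(-7 + 15\right) \left(-21\right)\right)^{2} = \left(-22 + 8 \left(-21\right)\right)^{2} = \left(-22 - 168\right)^{2} = \left(-190\right)^{2} = 36100$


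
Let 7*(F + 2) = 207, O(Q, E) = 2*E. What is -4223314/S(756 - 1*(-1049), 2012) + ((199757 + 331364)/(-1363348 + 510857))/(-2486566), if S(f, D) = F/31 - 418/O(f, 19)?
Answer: 971343646903705444251/2325393324088882 ≈ 4.1771e+5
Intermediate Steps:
F = 193/7 (F = -2 + (1/7)*207 = -2 + 207/7 = 193/7 ≈ 27.571)
S(f, D) = -2194/217 (S(f, D) = (193/7)/31 - 418/(2*19) = (193/7)*(1/31) - 418/38 = 193/217 - 418*1/38 = 193/217 - 11 = -2194/217)
-4223314/S(756 - 1*(-1049), 2012) + ((199757 + 331364)/(-1363348 + 510857))/(-2486566) = -4223314/(-2194/217) + ((199757 + 331364)/(-1363348 + 510857))/(-2486566) = -4223314*(-217/2194) + (531121/(-852491))*(-1/2486566) = 458229569/1097 + (531121*(-1/852491))*(-1/2486566) = 458229569/1097 - 531121/852491*(-1/2486566) = 458229569/1097 + 531121/2119775135906 = 971343646903705444251/2325393324088882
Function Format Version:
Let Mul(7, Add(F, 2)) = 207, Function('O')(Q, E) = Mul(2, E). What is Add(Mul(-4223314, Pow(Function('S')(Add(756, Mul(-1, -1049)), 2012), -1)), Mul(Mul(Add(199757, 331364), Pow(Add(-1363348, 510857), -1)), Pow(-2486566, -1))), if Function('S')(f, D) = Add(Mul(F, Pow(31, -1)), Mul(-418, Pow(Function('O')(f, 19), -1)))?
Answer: Rational(971343646903705444251, 2325393324088882) ≈ 4.1771e+5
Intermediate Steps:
F = Rational(193, 7) (F = Add(-2, Mul(Rational(1, 7), 207)) = Add(-2, Rational(207, 7)) = Rational(193, 7) ≈ 27.571)
Function('S')(f, D) = Rational(-2194, 217) (Function('S')(f, D) = Add(Mul(Rational(193, 7), Pow(31, -1)), Mul(-418, Pow(Mul(2, 19), -1))) = Add(Mul(Rational(193, 7), Rational(1, 31)), Mul(-418, Pow(38, -1))) = Add(Rational(193, 217), Mul(-418, Rational(1, 38))) = Add(Rational(193, 217), -11) = Rational(-2194, 217))
Add(Mul(-4223314, Pow(Function('S')(Add(756, Mul(-1, -1049)), 2012), -1)), Mul(Mul(Add(199757, 331364), Pow(Add(-1363348, 510857), -1)), Pow(-2486566, -1))) = Add(Mul(-4223314, Pow(Rational(-2194, 217), -1)), Mul(Mul(Add(199757, 331364), Pow(Add(-1363348, 510857), -1)), Pow(-2486566, -1))) = Add(Mul(-4223314, Rational(-217, 2194)), Mul(Mul(531121, Pow(-852491, -1)), Rational(-1, 2486566))) = Add(Rational(458229569, 1097), Mul(Mul(531121, Rational(-1, 852491)), Rational(-1, 2486566))) = Add(Rational(458229569, 1097), Mul(Rational(-531121, 852491), Rational(-1, 2486566))) = Add(Rational(458229569, 1097), Rational(531121, 2119775135906)) = Rational(971343646903705444251, 2325393324088882)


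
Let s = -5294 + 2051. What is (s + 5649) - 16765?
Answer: -14359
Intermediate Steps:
s = -3243
(s + 5649) - 16765 = (-3243 + 5649) - 16765 = 2406 - 16765 = -14359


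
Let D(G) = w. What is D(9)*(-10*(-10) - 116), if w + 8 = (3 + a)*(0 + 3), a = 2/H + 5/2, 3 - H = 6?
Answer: -104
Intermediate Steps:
H = -3 (H = 3 - 1*6 = 3 - 6 = -3)
a = 11/6 (a = 2/(-3) + 5/2 = 2*(-⅓) + 5*(½) = -⅔ + 5/2 = 11/6 ≈ 1.8333)
w = 13/2 (w = -8 + (3 + 11/6)*(0 + 3) = -8 + (29/6)*3 = -8 + 29/2 = 13/2 ≈ 6.5000)
D(G) = 13/2
D(9)*(-10*(-10) - 116) = 13*(-10*(-10) - 116)/2 = 13*(-1*(-100) - 116)/2 = 13*(100 - 116)/2 = (13/2)*(-16) = -104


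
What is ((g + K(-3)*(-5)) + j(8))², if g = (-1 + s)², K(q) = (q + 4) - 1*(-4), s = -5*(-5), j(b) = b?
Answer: 312481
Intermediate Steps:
s = 25
K(q) = 8 + q (K(q) = (4 + q) + 4 = 8 + q)
g = 576 (g = (-1 + 25)² = 24² = 576)
((g + K(-3)*(-5)) + j(8))² = ((576 + (8 - 3)*(-5)) + 8)² = ((576 + 5*(-5)) + 8)² = ((576 - 25) + 8)² = (551 + 8)² = 559² = 312481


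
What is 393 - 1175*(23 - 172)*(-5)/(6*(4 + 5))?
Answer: -854153/54 ≈ -15818.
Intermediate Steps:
393 - 1175*(23 - 172)*(-5)/(6*(4 + 5)) = 393 - 1175*(-149*(-5))/(6*9) = 393 - 875375/54 = -854153/54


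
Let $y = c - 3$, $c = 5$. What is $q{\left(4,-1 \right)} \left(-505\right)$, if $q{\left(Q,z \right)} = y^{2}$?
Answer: $-2020$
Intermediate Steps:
$y = 2$ ($y = 5 - 3 = 2$)
$q{\left(Q,z \right)} = 4$ ($q{\left(Q,z \right)} = 2^{2} = 4$)
$q{\left(4,-1 \right)} \left(-505\right) = 4 \left(-505\right) = -2020$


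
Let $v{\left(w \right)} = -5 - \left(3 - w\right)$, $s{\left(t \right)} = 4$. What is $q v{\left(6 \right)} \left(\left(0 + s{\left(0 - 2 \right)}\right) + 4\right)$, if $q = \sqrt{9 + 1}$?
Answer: $- 16 \sqrt{10} \approx -50.596$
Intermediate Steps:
$v{\left(w \right)} = -8 + w$ ($v{\left(w \right)} = -5 + \left(-3 + w\right) = -8 + w$)
$q = \sqrt{10} \approx 3.1623$
$q v{\left(6 \right)} \left(\left(0 + s{\left(0 - 2 \right)}\right) + 4\right) = \sqrt{10} \left(-8 + 6\right) \left(\left(0 + 4\right) + 4\right) = \sqrt{10} \left(-2\right) \left(4 + 4\right) = - 2 \sqrt{10} \cdot 8 = - 16 \sqrt{10}$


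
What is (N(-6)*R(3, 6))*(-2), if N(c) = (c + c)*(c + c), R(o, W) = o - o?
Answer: 0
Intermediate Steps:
R(o, W) = 0
N(c) = 4*c**2 (N(c) = (2*c)*(2*c) = 4*c**2)
(N(-6)*R(3, 6))*(-2) = ((4*(-6)**2)*0)*(-2) = ((4*36)*0)*(-2) = (144*0)*(-2) = 0*(-2) = 0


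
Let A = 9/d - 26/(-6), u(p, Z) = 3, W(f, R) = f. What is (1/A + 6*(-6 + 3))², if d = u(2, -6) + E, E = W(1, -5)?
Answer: 1988100/6241 ≈ 318.55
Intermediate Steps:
E = 1
d = 4 (d = 3 + 1 = 4)
A = 79/12 (A = 9/4 - 26/(-6) = 9*(¼) - 26*(-⅙) = 9/4 + 13/3 = 79/12 ≈ 6.5833)
(1/A + 6*(-6 + 3))² = (1/(79/12) + 6*(-6 + 3))² = (12/79 + 6*(-3))² = (12/79 - 18)² = (-1410/79)² = 1988100/6241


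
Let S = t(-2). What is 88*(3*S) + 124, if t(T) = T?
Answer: -404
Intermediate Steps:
S = -2
88*(3*S) + 124 = 88*(3*(-2)) + 124 = 88*(-6) + 124 = -528 + 124 = -404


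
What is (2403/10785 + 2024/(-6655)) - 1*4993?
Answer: -434393082/86999 ≈ -4993.1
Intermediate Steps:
(2403/10785 + 2024/(-6655)) - 1*4993 = (2403*(1/10785) + 2024*(-1/6655)) - 4993 = (801/3595 - 184/605) - 4993 = -7075/86999 - 4993 = -434393082/86999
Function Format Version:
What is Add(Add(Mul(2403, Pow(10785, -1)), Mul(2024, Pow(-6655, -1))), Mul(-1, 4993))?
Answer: Rational(-434393082, 86999) ≈ -4993.1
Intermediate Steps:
Add(Add(Mul(2403, Pow(10785, -1)), Mul(2024, Pow(-6655, -1))), Mul(-1, 4993)) = Add(Add(Mul(2403, Rational(1, 10785)), Mul(2024, Rational(-1, 6655))), -4993) = Add(Add(Rational(801, 3595), Rational(-184, 605)), -4993) = Add(Rational(-7075, 86999), -4993) = Rational(-434393082, 86999)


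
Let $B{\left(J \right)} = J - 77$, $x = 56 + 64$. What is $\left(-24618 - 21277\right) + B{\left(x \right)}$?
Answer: $-45852$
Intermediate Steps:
$x = 120$
$B{\left(J \right)} = -77 + J$ ($B{\left(J \right)} = J - 77 = -77 + J$)
$\left(-24618 - 21277\right) + B{\left(x \right)} = \left(-24618 - 21277\right) + \left(-77 + 120\right) = -45895 + 43 = -45852$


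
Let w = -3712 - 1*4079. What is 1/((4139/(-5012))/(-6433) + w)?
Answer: -32242196/251198944897 ≈ -0.00012835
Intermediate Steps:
w = -7791 (w = -3712 - 4079 = -7791)
1/((4139/(-5012))/(-6433) + w) = 1/((4139/(-5012))/(-6433) - 7791) = 1/((4139*(-1/5012))*(-1/6433) - 7791) = 1/(-4139/5012*(-1/6433) - 7791) = 1/(4139/32242196 - 7791) = 1/(-251198944897/32242196) = -32242196/251198944897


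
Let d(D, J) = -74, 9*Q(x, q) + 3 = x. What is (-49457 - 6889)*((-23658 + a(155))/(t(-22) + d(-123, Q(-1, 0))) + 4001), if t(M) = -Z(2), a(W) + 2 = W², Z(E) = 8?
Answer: -9232771041/41 ≈ -2.2519e+8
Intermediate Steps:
Q(x, q) = -⅓ + x/9
a(W) = -2 + W²
t(M) = -8 (t(M) = -1*8 = -8)
(-49457 - 6889)*((-23658 + a(155))/(t(-22) + d(-123, Q(-1, 0))) + 4001) = (-49457 - 6889)*((-23658 + (-2 + 155²))/(-8 - 74) + 4001) = -56346*((-23658 + (-2 + 24025))/(-82) + 4001) = -56346*((-23658 + 24023)*(-1/82) + 4001) = -56346*(365*(-1/82) + 4001) = -56346*(-365/82 + 4001) = -56346*327717/82 = -9232771041/41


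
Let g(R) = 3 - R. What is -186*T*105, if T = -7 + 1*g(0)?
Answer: 78120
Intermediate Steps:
T = -4 (T = -7 + 1*(3 - 1*0) = -7 + 1*(3 + 0) = -7 + 1*3 = -7 + 3 = -4)
-186*T*105 = -186*(-4)*105 = 744*105 = 78120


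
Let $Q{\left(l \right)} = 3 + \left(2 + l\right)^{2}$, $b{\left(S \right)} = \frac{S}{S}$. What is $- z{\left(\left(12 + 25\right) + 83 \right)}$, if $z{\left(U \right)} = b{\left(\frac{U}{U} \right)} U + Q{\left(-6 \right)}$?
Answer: $-139$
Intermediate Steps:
$b{\left(S \right)} = 1$
$z{\left(U \right)} = 19 + U$ ($z{\left(U \right)} = 1 U + \left(3 + \left(2 - 6\right)^{2}\right) = U + \left(3 + \left(-4\right)^{2}\right) = U + \left(3 + 16\right) = U + 19 = 19 + U$)
$- z{\left(\left(12 + 25\right) + 83 \right)} = - (19 + \left(\left(12 + 25\right) + 83\right)) = - (19 + \left(37 + 83\right)) = - (19 + 120) = \left(-1\right) 139 = -139$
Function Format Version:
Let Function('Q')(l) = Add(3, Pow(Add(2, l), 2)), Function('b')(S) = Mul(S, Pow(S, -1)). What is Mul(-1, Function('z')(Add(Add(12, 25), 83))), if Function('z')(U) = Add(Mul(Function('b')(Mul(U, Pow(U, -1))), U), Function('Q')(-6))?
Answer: -139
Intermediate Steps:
Function('b')(S) = 1
Function('z')(U) = Add(19, U) (Function('z')(U) = Add(Mul(1, U), Add(3, Pow(Add(2, -6), 2))) = Add(U, Add(3, Pow(-4, 2))) = Add(U, Add(3, 16)) = Add(U, 19) = Add(19, U))
Mul(-1, Function('z')(Add(Add(12, 25), 83))) = Mul(-1, Add(19, Add(Add(12, 25), 83))) = Mul(-1, Add(19, Add(37, 83))) = Mul(-1, Add(19, 120)) = Mul(-1, 139) = -139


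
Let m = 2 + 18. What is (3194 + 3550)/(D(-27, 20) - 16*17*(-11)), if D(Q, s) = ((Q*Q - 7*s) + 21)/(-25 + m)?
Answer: 3372/1435 ≈ 2.3498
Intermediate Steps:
m = 20
D(Q, s) = -21/5 - Q²/5 + 7*s/5 (D(Q, s) = ((Q*Q - 7*s) + 21)/(-25 + 20) = ((Q² - 7*s) + 21)/(-5) = (21 + Q² - 7*s)*(-⅕) = -21/5 - Q²/5 + 7*s/5)
(3194 + 3550)/(D(-27, 20) - 16*17*(-11)) = (3194 + 3550)/((-21/5 - ⅕*(-27)² + (7/5)*20) - 16*17*(-11)) = 6744/((-21/5 - ⅕*729 + 28) - 272*(-11)) = 6744/((-21/5 - 729/5 + 28) + 2992) = 6744/(-122 + 2992) = 6744/2870 = 6744*(1/2870) = 3372/1435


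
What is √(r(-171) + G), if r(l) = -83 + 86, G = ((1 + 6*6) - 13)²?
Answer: √579 ≈ 24.062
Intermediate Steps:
G = 576 (G = ((1 + 36) - 13)² = (37 - 13)² = 24² = 576)
r(l) = 3
√(r(-171) + G) = √(3 + 576) = √579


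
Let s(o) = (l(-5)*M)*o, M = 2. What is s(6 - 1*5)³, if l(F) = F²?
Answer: 125000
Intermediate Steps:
s(o) = 50*o (s(o) = ((-5)²*2)*o = (25*2)*o = 50*o)
s(6 - 1*5)³ = (50*(6 - 1*5))³ = (50*(6 - 5))³ = (50*1)³ = 50³ = 125000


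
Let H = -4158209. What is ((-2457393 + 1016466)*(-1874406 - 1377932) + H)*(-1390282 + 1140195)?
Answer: -1172002084619933179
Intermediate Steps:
((-2457393 + 1016466)*(-1874406 - 1377932) + H)*(-1390282 + 1140195) = ((-2457393 + 1016466)*(-1874406 - 1377932) - 4158209)*(-1390282 + 1140195) = (-1440927*(-3252338) - 4158209)*(-250087) = (4686381637326 - 4158209)*(-250087) = 4686377479117*(-250087) = -1172002084619933179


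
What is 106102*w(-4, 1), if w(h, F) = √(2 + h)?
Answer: 106102*I*√2 ≈ 1.5005e+5*I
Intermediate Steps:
106102*w(-4, 1) = 106102*√(2 - 4) = 106102*√(-2) = 106102*(I*√2) = 106102*I*√2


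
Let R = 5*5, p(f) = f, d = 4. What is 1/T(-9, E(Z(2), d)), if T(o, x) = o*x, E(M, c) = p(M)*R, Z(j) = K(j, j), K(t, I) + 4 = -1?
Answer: 1/1125 ≈ 0.00088889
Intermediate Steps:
K(t, I) = -5 (K(t, I) = -4 - 1 = -5)
Z(j) = -5
R = 25
E(M, c) = 25*M (E(M, c) = M*25 = 25*M)
1/T(-9, E(Z(2), d)) = 1/(-225*(-5)) = 1/(-9*(-125)) = 1/1125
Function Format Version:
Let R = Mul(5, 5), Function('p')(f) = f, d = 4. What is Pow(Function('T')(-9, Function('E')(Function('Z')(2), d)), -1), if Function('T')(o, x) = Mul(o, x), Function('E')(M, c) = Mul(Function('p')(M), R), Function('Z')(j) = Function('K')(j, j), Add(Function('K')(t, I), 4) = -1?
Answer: Rational(1, 1125) ≈ 0.00088889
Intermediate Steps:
Function('K')(t, I) = -5 (Function('K')(t, I) = Add(-4, -1) = -5)
Function('Z')(j) = -5
R = 25
Function('E')(M, c) = Mul(25, M) (Function('E')(M, c) = Mul(M, 25) = Mul(25, M))
Pow(Function('T')(-9, Function('E')(Function('Z')(2), d)), -1) = Pow(Mul(-9, Mul(25, -5)), -1) = Pow(Mul(-9, -125), -1) = Pow(1125, -1) = Rational(1, 1125)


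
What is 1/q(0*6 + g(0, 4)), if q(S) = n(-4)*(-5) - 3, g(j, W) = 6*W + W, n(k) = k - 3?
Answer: 1/32 ≈ 0.031250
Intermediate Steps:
n(k) = -3 + k
g(j, W) = 7*W
q(S) = 32 (q(S) = (-3 - 4)*(-5) - 3 = -7*(-5) - 3 = 35 - 3 = 32)
1/q(0*6 + g(0, 4)) = 1/32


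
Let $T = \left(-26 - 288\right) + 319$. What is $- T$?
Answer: $-5$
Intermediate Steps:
$T = 5$ ($T = -314 + 319 = 5$)
$- T = \left(-1\right) 5 = -5$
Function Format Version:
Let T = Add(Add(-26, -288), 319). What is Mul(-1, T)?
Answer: -5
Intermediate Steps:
T = 5 (T = Add(-314, 319) = 5)
Mul(-1, T) = Mul(-1, 5) = -5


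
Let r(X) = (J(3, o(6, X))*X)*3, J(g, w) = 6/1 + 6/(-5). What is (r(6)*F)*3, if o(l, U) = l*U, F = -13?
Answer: -16848/5 ≈ -3369.6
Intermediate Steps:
o(l, U) = U*l
J(g, w) = 24/5 (J(g, w) = 6*1 + 6*(-1/5) = 6 - 6/5 = 24/5)
r(X) = 72*X/5 (r(X) = (24*X/5)*3 = 72*X/5)
(r(6)*F)*3 = (((72/5)*6)*(-13))*3 = ((432/5)*(-13))*3 = -5616/5*3 = -16848/5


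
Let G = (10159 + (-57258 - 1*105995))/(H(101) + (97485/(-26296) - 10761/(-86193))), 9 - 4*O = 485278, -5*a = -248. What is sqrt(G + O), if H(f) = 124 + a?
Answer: I*sqrt(201652180405430393066570560861)/1284500834906 ≈ 349.6*I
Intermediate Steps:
a = 248/5 (a = -1/5*(-248) = 248/5 ≈ 49.600)
O = -485269/4 (O = 9/4 - 1/4*485278 = 9/4 - 242639/2 = -485269/4 ≈ -1.2132e+5)
H(f) = 868/5 (H(f) = 124 + 248/5 = 868/5)
G = -578320527516720/642250417453 (G = (10159 + (-57258 - 1*105995))/(868/5 + (97485/(-26296) - 10761/(-86193))) = (10159 + (-57258 - 105995))/(868/5 + (97485*(-1/26296) - 10761*(-1/86193))) = (10159 - 163253)/(868/5 + (-97485/26296 + 3587/28731)) = -153094/(868/5 - 2706517783/755510376) = -153094/642250417453/3777551880 = -153094*3777551880/642250417453 = -578320527516720/642250417453 ≈ -900.46)
sqrt(G + O) = sqrt(-578320527516720/642250417453 - 485269/4) = sqrt(-313977499937066737/2569001669812) = I*sqrt(201652180405430393066570560861)/1284500834906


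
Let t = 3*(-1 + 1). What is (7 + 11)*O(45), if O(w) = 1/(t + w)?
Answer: ⅖ ≈ 0.40000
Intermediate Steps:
t = 0 (t = 3*0 = 0)
O(w) = 1/w (O(w) = 1/(0 + w) = 1/w)
(7 + 11)*O(45) = (7 + 11)/45 = 18*(1/45) = ⅖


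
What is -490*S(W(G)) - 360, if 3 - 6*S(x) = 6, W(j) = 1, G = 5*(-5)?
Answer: -115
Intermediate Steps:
G = -25
S(x) = -½ (S(x) = ½ - ⅙*6 = ½ - 1 = -½)
-490*S(W(G)) - 360 = -490*(-½) - 360 = 245 - 360 = -115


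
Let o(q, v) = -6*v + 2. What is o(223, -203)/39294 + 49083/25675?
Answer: 979995451/504436725 ≈ 1.9428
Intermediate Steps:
o(q, v) = 2 - 6*v
o(223, -203)/39294 + 49083/25675 = (2 - 6*(-203))/39294 + 49083/25675 = (2 + 1218)*(1/39294) + 49083*(1/25675) = 1220*(1/39294) + 49083/25675 = 610/19647 + 49083/25675 = 979995451/504436725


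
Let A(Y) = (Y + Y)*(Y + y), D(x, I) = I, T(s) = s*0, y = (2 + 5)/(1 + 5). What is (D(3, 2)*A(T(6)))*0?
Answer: 0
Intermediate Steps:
y = 7/6 ≈ 1.1667
T(s) = 0
A(Y) = 2*Y*(7/6 + Y) (A(Y) = (Y + Y)*(Y + 7/6) = (2*Y)*(7/6 + Y) = 2*Y*(7/6 + Y))
(D(3, 2)*A(T(6)))*0 = (2*((⅓)*0*(7 + 6*0)))*0 = (2*((⅓)*0*(7 + 0)))*0 = (2*((⅓)*0*7))*0 = (2*0)*0 = 0*0 = 0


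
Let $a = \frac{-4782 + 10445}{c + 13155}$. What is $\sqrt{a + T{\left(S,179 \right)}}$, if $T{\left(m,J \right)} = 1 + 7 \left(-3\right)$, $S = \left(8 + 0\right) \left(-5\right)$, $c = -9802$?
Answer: $\frac{7 i \sqrt{85741}}{479} \approx 4.2791 i$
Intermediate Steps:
$a = \frac{809}{479}$ ($a = \frac{-4782 + 10445}{-9802 + 13155} = \frac{5663}{3353} = 5663 \cdot \frac{1}{3353} = \frac{809}{479} \approx 1.6889$)
$S = -40$ ($S = 8 \left(-5\right) = -40$)
$T{\left(m,J \right)} = -20$ ($T{\left(m,J \right)} = 1 - 21 = -20$)
$\sqrt{a + T{\left(S,179 \right)}} = \sqrt{\frac{809}{479} - 20} = \sqrt{- \frac{8771}{479}} = \frac{7 i \sqrt{85741}}{479}$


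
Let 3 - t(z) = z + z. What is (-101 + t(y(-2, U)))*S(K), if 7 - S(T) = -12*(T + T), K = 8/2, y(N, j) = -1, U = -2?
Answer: -9888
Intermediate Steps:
K = 4 (K = 8*(½) = 4)
t(z) = 3 - 2*z (t(z) = 3 - (z + z) = 3 - 2*z)
S(T) = 7 + 24*T (S(T) = 7 - (-12)*(T + T) = 7 - (-12)*2*T = 7 - (-24)*T = 7 + 24*T)
(-101 + t(y(-2, U)))*S(K) = (-101 + (3 - 2*(-1)))*(7 + 24*4) = (-101 + (3 + 2))*(7 + 96) = (-101 + 5)*103 = -96*103 = -9888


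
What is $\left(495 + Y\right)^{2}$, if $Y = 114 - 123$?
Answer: $236196$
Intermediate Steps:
$Y = -9$ ($Y = 114 - 123 = -9$)
$\left(495 + Y\right)^{2} = \left(495 - 9\right)^{2} = 486^{2} = 236196$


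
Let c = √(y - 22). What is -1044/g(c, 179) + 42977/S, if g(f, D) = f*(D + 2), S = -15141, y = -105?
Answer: -42977/15141 + 1044*I*√127/22987 ≈ -2.8385 + 0.51182*I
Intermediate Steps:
c = I*√127 (c = √(-105 - 22) = √(-127) = I*√127 ≈ 11.269*I)
g(f, D) = f*(2 + D)
-1044/g(c, 179) + 42977/S = -1044*(-I*√127/(127*(2 + 179))) + 42977/(-15141) = -1044*(-I*√127/22987) + 42977*(-1/15141) = -1044*(-I*√127/22987) - 42977/15141 = -(-1044)*I*√127/22987 - 42977/15141 = 1044*I*√127/22987 - 42977/15141 = -42977/15141 + 1044*I*√127/22987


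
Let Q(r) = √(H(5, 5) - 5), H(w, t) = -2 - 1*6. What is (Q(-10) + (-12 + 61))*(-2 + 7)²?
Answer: 1225 + 25*I*√13 ≈ 1225.0 + 90.139*I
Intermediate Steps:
H(w, t) = -8 (H(w, t) = -2 - 6 = -8)
Q(r) = I*√13 (Q(r) = √(-8 - 5) = √(-13) = I*√13)
(Q(-10) + (-12 + 61))*(-2 + 7)² = (I*√13 + (-12 + 61))*(-2 + 7)² = (I*√13 + 49)*5² = (49 + I*√13)*25 = 1225 + 25*I*√13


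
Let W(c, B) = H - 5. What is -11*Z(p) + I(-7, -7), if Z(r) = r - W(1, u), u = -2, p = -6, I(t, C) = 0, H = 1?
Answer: 22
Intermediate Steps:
W(c, B) = -4 (W(c, B) = 1 - 5 = -4)
Z(r) = 4 + r (Z(r) = r - 1*(-4) = r + 4 = 4 + r)
-11*Z(p) + I(-7, -7) = -11*(4 - 6) + 0 = -11*(-2) + 0 = 22 + 0 = 22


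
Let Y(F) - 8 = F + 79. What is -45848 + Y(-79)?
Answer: -45840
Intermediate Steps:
Y(F) = 87 + F (Y(F) = 8 + (F + 79) = 8 + (79 + F) = 87 + F)
-45848 + Y(-79) = -45848 + (87 - 79) = -45848 + 8 = -45840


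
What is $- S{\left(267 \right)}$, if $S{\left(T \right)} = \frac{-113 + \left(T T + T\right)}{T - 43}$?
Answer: $- \frac{71443}{224} \approx -318.94$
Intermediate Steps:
$S{\left(T \right)} = \frac{-113 + T + T^{2}}{-43 + T}$ ($S{\left(T \right)} = \frac{-113 + \left(T^{2} + T\right)}{-43 + T} = \frac{-113 + \left(T + T^{2}\right)}{-43 + T} = \frac{-113 + T + T^{2}}{-43 + T}$)
$- S{\left(267 \right)} = - \frac{-113 + 267 + 267^{2}}{-43 + 267} = - \frac{-113 + 267 + 71289}{224} = - \frac{71443}{224}$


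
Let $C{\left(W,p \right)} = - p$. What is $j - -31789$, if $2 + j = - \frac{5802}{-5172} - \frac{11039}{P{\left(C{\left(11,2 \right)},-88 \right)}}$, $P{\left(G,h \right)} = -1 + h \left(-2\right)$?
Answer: $\frac{683674651}{21550} \approx 31725.0$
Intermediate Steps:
$P{\left(G,h \right)} = -1 - 2 h$
$j = - \frac{1378299}{21550}$ ($j = -2 - \left(- \frac{967}{862} + \frac{11039}{-1 - -176}\right) = -2 - \left(- \frac{967}{862} + \frac{11039}{-1 + 176}\right) = -2 + \left(\frac{967}{862} - \frac{11039}{175}\right) = -2 + \left(\frac{967}{862} - \frac{1577}{25}\right) = -2 - \frac{1335199}{21550} = - \frac{1378299}{21550} \approx -63.958$)
$j - -31789 = - \frac{1378299}{21550} - -31789 = - \frac{1378299}{21550} + 31789 = \frac{683674651}{21550}$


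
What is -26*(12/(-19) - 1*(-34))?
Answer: -16484/19 ≈ -867.58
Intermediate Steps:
-26*(12/(-19) - 1*(-34)) = -26*(12*(-1/19) + 34) = -26*(-12/19 + 34) = -26*634/19 = -16484/19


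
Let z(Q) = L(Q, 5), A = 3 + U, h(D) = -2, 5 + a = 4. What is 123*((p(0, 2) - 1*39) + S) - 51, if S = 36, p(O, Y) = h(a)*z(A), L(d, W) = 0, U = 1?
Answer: -420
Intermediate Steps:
a = -1 (a = -5 + 4 = -1)
A = 4 (A = 3 + 1 = 4)
z(Q) = 0
p(O, Y) = 0 (p(O, Y) = -2*0 = 0)
123*((p(0, 2) - 1*39) + S) - 51 = 123*((0 - 1*39) + 36) - 51 = 123*((0 - 39) + 36) - 51 = 123*(-39 + 36) - 51 = 123*(-3) - 51 = -369 - 51 = -420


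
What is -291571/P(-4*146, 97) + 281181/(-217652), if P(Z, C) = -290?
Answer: 31689734401/31559540 ≈ 1004.1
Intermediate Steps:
-291571/P(-4*146, 97) + 281181/(-217652) = -291571/(-290) + 281181/(-217652) = -291571*(-1/290) + 281181*(-1/217652) = 291571/290 - 281181/217652 = 31689734401/31559540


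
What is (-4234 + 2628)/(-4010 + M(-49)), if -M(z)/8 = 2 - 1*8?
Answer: 803/1981 ≈ 0.40535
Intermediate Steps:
M(z) = 48 (M(z) = -8*(2 - 1*8) = -8*(2 - 8) = -8*(-6) = 48)
(-4234 + 2628)/(-4010 + M(-49)) = (-4234 + 2628)/(-4010 + 48) = -1606/(-3962) = -1606*(-1/3962) = 803/1981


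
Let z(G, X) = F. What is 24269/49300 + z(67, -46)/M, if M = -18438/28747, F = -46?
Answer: 32819959211/454496700 ≈ 72.212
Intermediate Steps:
z(G, X) = -46
M = -18438/28747 (M = -18438*1/28747 = -18438/28747 ≈ -0.64139)
24269/49300 + z(67, -46)/M = 24269/49300 - 46/(-18438/28747) = 24269*(1/49300) - 46*(-28747/18438) = 24269/49300 + 661181/9219 = 32819959211/454496700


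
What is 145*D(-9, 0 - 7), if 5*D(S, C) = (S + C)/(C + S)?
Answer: 29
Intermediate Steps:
D(S, C) = ⅕ (D(S, C) = ((S + C)/(C + S))/5 = ((C + S)/(C + S))/5 = (⅕)*1 = ⅕)
145*D(-9, 0 - 7) = 145*(⅕) = 29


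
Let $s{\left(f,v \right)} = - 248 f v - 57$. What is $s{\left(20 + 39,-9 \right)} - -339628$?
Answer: $471259$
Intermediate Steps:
$s{\left(f,v \right)} = -57 - 248 f v$ ($s{\left(f,v \right)} = - 248 f v - 57 = -57 - 248 f v$)
$s{\left(20 + 39,-9 \right)} - -339628 = \left(-57 - 248 \left(20 + 39\right) \left(-9\right)\right) - -339628 = \left(-57 - 14632 \left(-9\right)\right) + 339628 = \left(-57 + 131688\right) + 339628 = 131631 + 339628 = 471259$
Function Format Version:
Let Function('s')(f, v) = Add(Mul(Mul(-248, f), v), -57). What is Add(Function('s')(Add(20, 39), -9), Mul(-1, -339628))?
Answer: 471259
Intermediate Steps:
Function('s')(f, v) = Add(-57, Mul(-248, f, v)) (Function('s')(f, v) = Add(Mul(-248, f, v), -57) = Add(-57, Mul(-248, f, v)))
Add(Function('s')(Add(20, 39), -9), Mul(-1, -339628)) = Add(Add(-57, Mul(-248, Add(20, 39), -9)), Mul(-1, -339628)) = Add(Add(-57, Mul(-248, 59, -9)), 339628) = Add(Add(-57, 131688), 339628) = Add(131631, 339628) = 471259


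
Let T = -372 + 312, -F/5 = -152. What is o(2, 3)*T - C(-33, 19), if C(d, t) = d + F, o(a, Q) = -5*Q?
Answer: 173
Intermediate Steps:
F = 760 (F = -5*(-152) = 760)
T = -60
C(d, t) = 760 + d (C(d, t) = d + 760 = 760 + d)
o(2, 3)*T - C(-33, 19) = -5*3*(-60) - (760 - 33) = -15*(-60) - 1*727 = 900 - 727 = 173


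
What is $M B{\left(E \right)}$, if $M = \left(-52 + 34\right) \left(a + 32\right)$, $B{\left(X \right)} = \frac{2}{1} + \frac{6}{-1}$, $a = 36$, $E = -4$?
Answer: $4896$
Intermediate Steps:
$B{\left(X \right)} = -4$ ($B{\left(X \right)} = 2 \cdot 1 + 6 \left(-1\right) = 2 - 6 = -4$)
$M = -1224$ ($M = \left(-52 + 34\right) \left(36 + 32\right) = \left(-18\right) 68 = -1224$)
$M B{\left(E \right)} = \left(-1224\right) \left(-4\right) = 4896$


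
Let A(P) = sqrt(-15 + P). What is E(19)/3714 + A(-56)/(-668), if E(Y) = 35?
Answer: 35/3714 - I*sqrt(71)/668 ≈ 0.0094238 - 0.012614*I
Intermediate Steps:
E(19)/3714 + A(-56)/(-668) = 35/3714 + sqrt(-15 - 56)/(-668) = 35*(1/3714) + sqrt(-71)*(-1/668) = 35/3714 + (I*sqrt(71))*(-1/668) = 35/3714 - I*sqrt(71)/668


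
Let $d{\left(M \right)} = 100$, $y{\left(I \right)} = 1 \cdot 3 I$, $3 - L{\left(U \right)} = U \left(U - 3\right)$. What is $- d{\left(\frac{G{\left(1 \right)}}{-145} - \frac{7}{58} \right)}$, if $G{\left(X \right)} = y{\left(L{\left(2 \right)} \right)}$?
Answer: $-100$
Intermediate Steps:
$L{\left(U \right)} = 3 - U \left(-3 + U\right)$ ($L{\left(U \right)} = 3 - U \left(U - 3\right) = 3 - U \left(-3 + U\right)$)
$y{\left(I \right)} = 3 I$
$G{\left(X \right)} = 15$ ($G{\left(X \right)} = 3 \left(3 - 2^{2} + 3 \cdot 2\right) = 3 \left(3 - 4 + 6\right) = 3 \cdot 5 = 15$)
$- d{\left(\frac{G{\left(1 \right)}}{-145} - \frac{7}{58} \right)} = \left(-1\right) 100 = -100$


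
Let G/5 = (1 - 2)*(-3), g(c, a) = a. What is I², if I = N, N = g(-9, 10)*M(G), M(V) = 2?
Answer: 400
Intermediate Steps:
G = 15 (G = 5*((1 - 2)*(-3)) = 5*(-1*(-3)) = 5*3 = 15)
N = 20 (N = 10*2 = 20)
I = 20
I² = 20² = 400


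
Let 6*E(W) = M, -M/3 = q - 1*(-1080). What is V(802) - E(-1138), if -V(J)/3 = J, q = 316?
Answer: -1708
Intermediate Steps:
V(J) = -3*J
M = -4188 (M = -3*(316 - 1*(-1080)) = -3*(316 + 1080) = -3*1396 = -4188)
E(W) = -698 (E(W) = (1/6)*(-4188) = -698)
V(802) - E(-1138) = -3*802 - 1*(-698) = -2406 + 698 = -1708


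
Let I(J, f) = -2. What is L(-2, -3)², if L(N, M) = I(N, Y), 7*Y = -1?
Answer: 4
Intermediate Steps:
Y = -⅐ (Y = (⅐)*(-1) = -⅐ ≈ -0.14286)
L(N, M) = -2
L(-2, -3)² = (-2)² = 4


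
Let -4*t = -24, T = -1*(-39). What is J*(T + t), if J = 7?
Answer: 315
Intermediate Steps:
T = 39
t = 6 (t = -¼*(-24) = 6)
J*(T + t) = 7*(39 + 6) = 7*45 = 315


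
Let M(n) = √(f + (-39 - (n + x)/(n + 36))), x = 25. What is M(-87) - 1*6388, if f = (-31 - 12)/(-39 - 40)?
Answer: -6388 + 2*I*√160994811/4029 ≈ -6388.0 + 6.2985*I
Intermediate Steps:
f = 43/79 (f = -43/(-79) = -43*(-1/79) = 43/79 ≈ 0.54430)
M(n) = √(-3038/79 - (25 + n)/(36 + n)) (M(n) = √(43/79 + (-39 - (n + 25)/(n + 36))) = √(43/79 + (-39 - (25 + n)/(36 + n))) = √(-3038/79 - (25 + n)/(36 + n)))
M(-87) - 1*6388 = √79*√((-111343 - 3117*(-87))/(36 - 87))/79 - 1*6388 = √79*√((-111343 + 271179)/(-51))/79 - 6388 = √79*√(-1/51*159836)/79 - 6388 = √79*√(-159836/51)/79 - 6388 = √79*(2*I*√2037909/51)/79 - 6388 = 2*I*√160994811/4029 - 6388 = -6388 + 2*I*√160994811/4029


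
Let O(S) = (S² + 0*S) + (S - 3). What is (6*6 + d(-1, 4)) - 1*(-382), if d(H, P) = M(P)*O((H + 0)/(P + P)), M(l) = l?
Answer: 6489/16 ≈ 405.56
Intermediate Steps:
O(S) = -3 + S + S² (O(S) = (S² + 0) + (-3 + S) = S² + (-3 + S) = -3 + S + S²)
d(H, P) = P*(-3 + H/(2*P) + H²/(4*P²)) (d(H, P) = P*(-3 + (H + 0)/(P + P) + ((H + 0)/(P + P))²) = P*(-3 + H/((2*P)) + (H/((2*P)))²) = P*(-3 + H*(1/(2*P)) + (H*(1/(2*P)))²) = P*(-3 + H/(2*P) + (H/(2*P))²) = P*(-3 + H/(2*P) + H²/(4*P²)))
(6*6 + d(-1, 4)) - 1*(-382) = (6*6 + ((½)*(-1) - 3*4 + (¼)*(-1)²/4)) - 1*(-382) = (36 + (-½ - 12 + (¼)*1*(¼))) + 382 = (36 + (-½ - 12 + 1/16)) + 382 = (36 - 199/16) + 382 = 377/16 + 382 = 6489/16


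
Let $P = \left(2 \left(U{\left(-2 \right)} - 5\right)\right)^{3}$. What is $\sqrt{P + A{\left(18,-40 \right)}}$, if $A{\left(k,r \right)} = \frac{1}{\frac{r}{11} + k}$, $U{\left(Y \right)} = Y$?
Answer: $\frac{i \sqrt{68499478}}{158} \approx 52.383 i$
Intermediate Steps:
$A{\left(k,r \right)} = \frac{1}{k + \frac{r}{11}}$ ($A{\left(k,r \right)} = \frac{1}{r \frac{1}{11} + k} = \frac{1}{\frac{r}{11} + k} = \frac{1}{k + \frac{r}{11}}$)
$P = -2744$ ($P = \left(2 \left(-2 - 5\right)\right)^{3} = \left(2 \left(-7\right)\right)^{3} = \left(-14\right)^{3} = -2744$)
$\sqrt{P + A{\left(18,-40 \right)}} = \sqrt{-2744 + \frac{11}{-40 + 11 \cdot 18}} = \sqrt{-2744 + \frac{11}{-40 + 198}} = \sqrt{-2744 + \frac{11}{158}} = \sqrt{- \frac{433541}{158}} = \frac{i \sqrt{68499478}}{158}$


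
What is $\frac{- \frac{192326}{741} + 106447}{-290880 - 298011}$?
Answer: $- \frac{78684901}{436368231} \approx -0.18032$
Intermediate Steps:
$\frac{- \frac{192326}{741} + 106447}{-290880 - 298011} = \frac{\left(-192326\right) \frac{1}{741} + 106447}{-588891} = \left(- \frac{192326}{741} + 106447\right) \left(- \frac{1}{588891}\right) = \frac{78684901}{741} \left(- \frac{1}{588891}\right) = - \frac{78684901}{436368231}$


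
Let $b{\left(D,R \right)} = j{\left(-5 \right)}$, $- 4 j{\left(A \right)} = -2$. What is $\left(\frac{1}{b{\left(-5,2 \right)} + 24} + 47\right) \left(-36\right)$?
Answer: $- \frac{82980}{49} \approx -1693.5$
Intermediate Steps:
$j{\left(A \right)} = \frac{1}{2}$ ($j{\left(A \right)} = \left(- \frac{1}{4}\right) \left(-2\right) = \frac{1}{2}$)
$b{\left(D,R \right)} = \frac{1}{2}$
$\left(\frac{1}{b{\left(-5,2 \right)} + 24} + 47\right) \left(-36\right) = \left(\frac{1}{\frac{1}{2} + 24} + 47\right) \left(-36\right) = \left(\frac{1}{\frac{49}{2}} + 47\right) \left(-36\right) = \left(\frac{2}{49} + 47\right) \left(-36\right) = \frac{2305}{49} \left(-36\right) = - \frac{82980}{49}$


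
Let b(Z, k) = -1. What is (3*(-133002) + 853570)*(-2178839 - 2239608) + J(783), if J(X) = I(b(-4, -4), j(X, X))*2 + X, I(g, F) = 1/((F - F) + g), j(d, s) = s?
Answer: -2008466941327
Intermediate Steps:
I(g, F) = 1/g (I(g, F) = 1/(0 + g) = 1/g)
J(X) = -2 + X (J(X) = 2/(-1) + X = -1*2 + X = -2 + X)
(3*(-133002) + 853570)*(-2178839 - 2239608) + J(783) = (3*(-133002) + 853570)*(-2178839 - 2239608) + (-2 + 783) = (-399006 + 853570)*(-4418447) + 781 = 454564*(-4418447) + 781 = -2008466942108 + 781 = -2008466941327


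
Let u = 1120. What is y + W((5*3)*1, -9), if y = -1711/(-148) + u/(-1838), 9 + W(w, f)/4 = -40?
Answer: -25168823/136012 ≈ -185.05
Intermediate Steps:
W(w, f) = -196 (W(w, f) = -36 + 4*(-40) = -36 - 160 = -196)
y = 1489529/136012 (y = -1711/(-148) + 1120/(-1838) = -1711*(-1/148) + 1120*(-1/1838) = 1711/148 - 560/919 = 1489529/136012 ≈ 10.951)
y + W((5*3)*1, -9) = 1489529/136012 - 196 = -25168823/136012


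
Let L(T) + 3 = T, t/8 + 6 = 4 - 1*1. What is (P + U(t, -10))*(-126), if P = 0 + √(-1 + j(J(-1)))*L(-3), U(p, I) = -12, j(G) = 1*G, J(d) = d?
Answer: 1512 + 756*I*√2 ≈ 1512.0 + 1069.1*I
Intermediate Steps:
t = -24 (t = -48 + 8*(4 - 1*1) = -48 + 8*(4 - 1) = -48 + 8*3 = -48 + 24 = -24)
j(G) = G
L(T) = -3 + T
P = -6*I*√2 (P = 0 + √(-1 - 1)*(-3 - 3) = 0 + √(-2)*(-6) = 0 + (I*√2)*(-6) = 0 - 6*I*√2 = -6*I*√2 ≈ -8.4853*I)
(P + U(t, -10))*(-126) = (-6*I*√2 - 12)*(-126) = (-12 - 6*I*√2)*(-126) = 1512 + 756*I*√2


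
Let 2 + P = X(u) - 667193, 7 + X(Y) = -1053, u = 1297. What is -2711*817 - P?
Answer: -1546632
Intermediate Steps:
X(Y) = -1060 (X(Y) = -7 - 1053 = -1060)
P = -668255 (P = -2 + (-1060 - 667193) = -2 - 668253 = -668255)
-2711*817 - P = -2711*817 - 1*(-668255) = -2214887 + 668255 = -1546632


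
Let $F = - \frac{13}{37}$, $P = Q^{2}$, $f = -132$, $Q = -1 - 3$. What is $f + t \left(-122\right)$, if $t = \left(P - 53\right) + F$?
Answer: $\frac{163720}{37} \approx 4424.9$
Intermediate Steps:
$Q = -4$
$P = 16$ ($P = \left(-4\right)^{2} = 16$)
$F = - \frac{13}{37}$ ($F = \left(-13\right) \frac{1}{37} = - \frac{13}{37} \approx -0.35135$)
$t = - \frac{1382}{37}$ ($t = \left(16 - 53\right) - \frac{13}{37} = -37 - \frac{13}{37} = - \frac{1382}{37} \approx -37.351$)
$f + t \left(-122\right) = -132 - - \frac{168604}{37} = -132 + \frac{168604}{37} = \frac{163720}{37}$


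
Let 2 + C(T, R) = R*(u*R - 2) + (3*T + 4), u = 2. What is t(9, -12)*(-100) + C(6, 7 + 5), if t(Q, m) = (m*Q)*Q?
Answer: 97484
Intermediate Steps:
t(Q, m) = m*Q² (t(Q, m) = (Q*m)*Q = m*Q²)
C(T, R) = 2 + 3*T + R*(-2 + 2*R) (C(T, R) = -2 + (R*(2*R - 2) + (3*T + 4)) = -2 + (R*(-2 + 2*R) + (4 + 3*T)) = -2 + (4 + 3*T + R*(-2 + 2*R)) = 2 + 3*T + R*(-2 + 2*R))
t(9, -12)*(-100) + C(6, 7 + 5) = -12*9²*(-100) + (2 - 2*(7 + 5) + 2*(7 + 5)² + 3*6) = -12*81*(-100) + (2 - 2*12 + 2*12² + 18) = -972*(-100) + (2 - 24 + 2*144 + 18) = 97200 + (2 - 24 + 288 + 18) = 97200 + 284 = 97484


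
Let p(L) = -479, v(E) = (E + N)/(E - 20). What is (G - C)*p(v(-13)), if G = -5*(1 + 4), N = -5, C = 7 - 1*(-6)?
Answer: 18202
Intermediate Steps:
C = 13 (C = 7 + 6 = 13)
v(E) = (-5 + E)/(-20 + E) (v(E) = (E - 5)/(E - 20) = (-5 + E)/(-20 + E))
G = -25 (G = -5*5 = -25)
(G - C)*p(v(-13)) = (-25 - 1*13)*(-479) = (-25 - 13)*(-479) = -38*(-479) = 18202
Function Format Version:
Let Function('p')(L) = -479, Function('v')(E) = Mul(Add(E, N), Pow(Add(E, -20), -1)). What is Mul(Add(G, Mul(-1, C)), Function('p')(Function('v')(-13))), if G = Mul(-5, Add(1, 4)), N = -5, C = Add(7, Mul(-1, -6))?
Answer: 18202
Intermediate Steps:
C = 13 (C = Add(7, 6) = 13)
Function('v')(E) = Mul(Pow(Add(-20, E), -1), Add(-5, E)) (Function('v')(E) = Mul(Add(E, -5), Pow(Add(E, -20), -1)) = Mul(Add(-5, E), Pow(Add(-20, E), -1)) = Mul(Pow(Add(-20, E), -1), Add(-5, E)))
G = -25 (G = Mul(-5, 5) = -25)
Mul(Add(G, Mul(-1, C)), Function('p')(Function('v')(-13))) = Mul(Add(-25, Mul(-1, 13)), -479) = Mul(Add(-25, -13), -479) = Mul(-38, -479) = 18202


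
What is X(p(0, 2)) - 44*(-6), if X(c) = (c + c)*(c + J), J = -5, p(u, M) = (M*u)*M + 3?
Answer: 252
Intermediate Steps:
p(u, M) = 3 + u*M² (p(u, M) = u*M² + 3 = 3 + u*M²)
X(c) = 2*c*(-5 + c) (X(c) = (c + c)*(c - 5) = (2*c)*(-5 + c) = 2*c*(-5 + c))
X(p(0, 2)) - 44*(-6) = 2*(3 + 0*2²)*(-5 + (3 + 0*2²)) - 44*(-6) = 2*(3 + 0*4)*(-5 + (3 + 0*4)) + 264 = 2*(3 + 0)*(-5 + (3 + 0)) + 264 = 2*3*(-5 + 3) + 264 = 2*3*(-2) + 264 = -12 + 264 = 252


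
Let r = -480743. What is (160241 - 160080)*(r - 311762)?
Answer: -127593305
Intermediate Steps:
(160241 - 160080)*(r - 311762) = (160241 - 160080)*(-480743 - 311762) = 161*(-792505) = -127593305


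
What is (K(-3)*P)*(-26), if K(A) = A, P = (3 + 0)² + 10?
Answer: 1482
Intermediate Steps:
P = 19 (P = 3² + 10 = 9 + 10 = 19)
(K(-3)*P)*(-26) = -3*19*(-26) = -57*(-26) = 1482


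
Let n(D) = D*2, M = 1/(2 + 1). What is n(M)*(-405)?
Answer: -270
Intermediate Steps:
M = 1/3 ≈ 0.33333
n(D) = 2*D
n(M)*(-405) = (2*(1/3))*(-405) = (2/3)*(-405) = -270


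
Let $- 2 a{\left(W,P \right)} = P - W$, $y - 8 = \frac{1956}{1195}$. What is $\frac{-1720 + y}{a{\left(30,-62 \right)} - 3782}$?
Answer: $\frac{510971}{1116130} \approx 0.45781$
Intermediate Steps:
$y = \frac{11516}{1195}$ ($y = 8 + \frac{1956}{1195} = \frac{11516}{1195} \approx 9.6368$)
$a{\left(W,P \right)} = \frac{W}{2} - \frac{P}{2}$ ($a{\left(W,P \right)} = - \frac{P - W}{2} = \frac{W}{2} - \frac{P}{2}$)
$\frac{-1720 + y}{a{\left(30,-62 \right)} - 3782} = \frac{-1720 + \frac{11516}{1195}}{\left(\frac{1}{2} \cdot 30 - -31\right) - 3782} = - \frac{2043884}{1195 \left(\left(15 + 31\right) - 3782\right)} = - \frac{2043884}{1195 \left(46 - 3782\right)} = - \frac{2043884}{1195 \left(-3736\right)} = \left(- \frac{2043884}{1195}\right) \left(- \frac{1}{3736}\right) = \frac{510971}{1116130}$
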